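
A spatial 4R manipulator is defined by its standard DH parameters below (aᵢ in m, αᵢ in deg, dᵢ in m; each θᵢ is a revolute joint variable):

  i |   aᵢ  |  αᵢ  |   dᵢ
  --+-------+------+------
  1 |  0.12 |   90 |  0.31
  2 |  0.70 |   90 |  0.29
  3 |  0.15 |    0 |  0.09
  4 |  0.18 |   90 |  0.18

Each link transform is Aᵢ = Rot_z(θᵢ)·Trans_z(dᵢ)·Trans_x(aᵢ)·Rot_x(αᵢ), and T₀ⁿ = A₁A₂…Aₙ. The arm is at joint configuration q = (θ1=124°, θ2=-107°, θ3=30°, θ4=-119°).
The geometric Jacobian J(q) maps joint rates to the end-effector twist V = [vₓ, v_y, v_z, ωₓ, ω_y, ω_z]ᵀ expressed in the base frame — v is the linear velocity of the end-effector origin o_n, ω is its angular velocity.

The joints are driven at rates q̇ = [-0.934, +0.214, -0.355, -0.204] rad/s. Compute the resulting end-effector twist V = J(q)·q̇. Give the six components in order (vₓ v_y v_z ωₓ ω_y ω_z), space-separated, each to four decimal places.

-0.3366 -0.2242 -0.0366 -0.1215 0.5628 -1.0974

o_n = [0.3669, -0.2130, -0.4077]
J₁: ẑ×o_n = [0.2130, 0.3669, -0.0000], ω = ẑ
J2: z=[0.8290, 0.5592, 0.0000] o=[-0.0671, 0.0995, 0.3100] → [-0.4013, 0.5950, -0.5018, 0.8290, 0.5592, 0.0000]
J3: z=[0.5348, -0.7928, 0.2924] o=[0.2878, 0.0920, -0.3594] → [0.1275, 0.0490, -0.1004, 0.5348, -0.7928, 0.2924]
J4: z=[0.5348, -0.7928, 0.2924] o=[0.4193, 0.0311, -0.4573] → [0.0320, -0.0419, -0.1721, 0.5348, -0.7928, 0.2924]
V = J·q̇ = [-0.3366, -0.2242, -0.0366, -0.1215, 0.5628, -1.0974]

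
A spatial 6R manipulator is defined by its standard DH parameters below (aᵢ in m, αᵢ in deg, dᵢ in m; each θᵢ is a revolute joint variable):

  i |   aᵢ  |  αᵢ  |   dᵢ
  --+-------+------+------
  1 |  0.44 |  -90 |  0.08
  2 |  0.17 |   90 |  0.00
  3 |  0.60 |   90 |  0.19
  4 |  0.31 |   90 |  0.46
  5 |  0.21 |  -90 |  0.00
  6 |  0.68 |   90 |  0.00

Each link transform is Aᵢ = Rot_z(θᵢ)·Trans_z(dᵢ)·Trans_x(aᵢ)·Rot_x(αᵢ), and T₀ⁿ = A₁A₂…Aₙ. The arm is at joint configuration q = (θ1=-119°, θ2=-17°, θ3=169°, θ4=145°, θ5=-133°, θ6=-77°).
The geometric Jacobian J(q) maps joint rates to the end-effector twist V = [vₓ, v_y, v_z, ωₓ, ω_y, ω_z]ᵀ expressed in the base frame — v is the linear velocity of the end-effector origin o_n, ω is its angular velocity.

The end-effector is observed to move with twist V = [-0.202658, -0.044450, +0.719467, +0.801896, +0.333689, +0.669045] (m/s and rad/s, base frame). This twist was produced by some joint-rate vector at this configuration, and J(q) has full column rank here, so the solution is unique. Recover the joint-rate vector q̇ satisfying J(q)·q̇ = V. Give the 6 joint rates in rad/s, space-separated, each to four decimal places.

0.5700 0.7900 -0.1070 -0.5800 0.6510 -0.3160

o_n = [0.5444, 0.2226, 0.6090]
J₁: ẑ×o_n = [-0.2226, 0.5444, 0.0000], ω = ẑ
J2: z=[0.8746, -0.4848, 0.0000] o=[-0.2133, -0.3848, 0.0800] → [-0.2564, -0.4626, 0.8986, 0.8746, -0.4848, 0.0000]
J3: z=[0.1417, 0.2557, 0.9563] o=[-0.2921, -0.5270, 0.1297] → [-0.5943, 0.7320, -0.1077, 0.1417, 0.2557, 0.9563]
J4: z=[0.7701, -0.6355, 0.0558] o=[0.1080, -0.0413, 0.1392] → [-0.3133, -0.3374, 0.4806, 0.7701, -0.6355, 0.0558]
J5: z=[0.4729, 0.6273, 0.6187] o=[0.3295, -0.4732, 0.4078] → [-0.3043, 0.0378, 0.1942, 0.4729, 0.6273, 0.6187]
J6: z=[-0.8384, 0.1042, 0.5350] o=[0.2725, -0.3111, 0.2870] → [-0.2520, 0.4154, -0.4758, -0.8384, 0.1042, 0.5350]
q̇ = J⁺·V = [0.5700, 0.7900, -0.1070, -0.5800, 0.6510, -0.3160]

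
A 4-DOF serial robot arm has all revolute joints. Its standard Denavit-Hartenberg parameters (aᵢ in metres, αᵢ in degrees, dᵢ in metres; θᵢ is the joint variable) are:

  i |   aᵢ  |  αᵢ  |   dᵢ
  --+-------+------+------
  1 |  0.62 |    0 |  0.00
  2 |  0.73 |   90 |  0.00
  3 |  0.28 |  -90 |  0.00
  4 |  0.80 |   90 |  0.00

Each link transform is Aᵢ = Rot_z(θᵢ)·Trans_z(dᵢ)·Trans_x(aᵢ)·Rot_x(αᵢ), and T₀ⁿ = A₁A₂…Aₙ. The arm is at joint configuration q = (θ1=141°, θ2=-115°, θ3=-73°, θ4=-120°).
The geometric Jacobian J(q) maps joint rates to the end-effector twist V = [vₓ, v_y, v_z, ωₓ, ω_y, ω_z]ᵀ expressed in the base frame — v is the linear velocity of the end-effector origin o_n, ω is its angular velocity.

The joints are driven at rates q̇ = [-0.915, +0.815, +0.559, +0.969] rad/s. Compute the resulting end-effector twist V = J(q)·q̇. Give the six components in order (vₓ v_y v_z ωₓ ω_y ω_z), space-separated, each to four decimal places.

0.6139 0.0576 -0.6616 1.0779 -0.0962 0.1833

o_n = [0.4465, 0.0721, 0.1148]
J₁: ẑ×o_n = [-0.0721, 0.4465, 0.0000], ω = ẑ
J2: z=[0.0000, 0.0000, 1.0000] o=[-0.4818, 0.3902, 0.0000] → [0.3181, 0.9283, -0.0000, 0.0000, 0.0000, 1.0000]
J3: z=[0.4384, -0.8988, 0.0000] o=[0.1743, 0.7102, 0.0000] → [-0.1031, -0.0503, -0.0351, 0.4384, -0.8988, 0.0000]
J4: z=[0.8595, 0.4192, 0.2924] o=[0.2479, 0.7461, -0.2678] → [0.3574, -0.2707, -0.6625, 0.8595, 0.4192, 0.2924]
V = J·q̇ = [0.6139, 0.0576, -0.6616, 1.0779, -0.0962, 0.1833]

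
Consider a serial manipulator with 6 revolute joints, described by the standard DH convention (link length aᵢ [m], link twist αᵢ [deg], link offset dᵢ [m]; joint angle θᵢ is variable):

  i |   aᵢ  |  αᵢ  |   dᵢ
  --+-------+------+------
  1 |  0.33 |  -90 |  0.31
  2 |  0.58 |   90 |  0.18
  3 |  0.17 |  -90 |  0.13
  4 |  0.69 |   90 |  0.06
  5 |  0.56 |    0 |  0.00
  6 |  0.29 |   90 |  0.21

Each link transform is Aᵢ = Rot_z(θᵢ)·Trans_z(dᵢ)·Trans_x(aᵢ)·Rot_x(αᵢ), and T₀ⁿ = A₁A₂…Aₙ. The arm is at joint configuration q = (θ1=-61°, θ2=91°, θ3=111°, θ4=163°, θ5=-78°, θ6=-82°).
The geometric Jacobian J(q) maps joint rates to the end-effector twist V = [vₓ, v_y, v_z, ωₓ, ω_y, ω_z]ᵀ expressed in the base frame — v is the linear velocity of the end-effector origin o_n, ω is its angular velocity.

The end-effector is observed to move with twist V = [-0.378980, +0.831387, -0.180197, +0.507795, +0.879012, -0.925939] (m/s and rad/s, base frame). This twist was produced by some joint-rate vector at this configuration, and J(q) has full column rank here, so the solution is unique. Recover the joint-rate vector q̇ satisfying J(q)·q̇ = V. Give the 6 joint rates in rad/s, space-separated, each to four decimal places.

o_n = [0.1530, -0.0086, -0.9139]
J₁: ẑ×o_n = [0.0086, 0.1530, -0.0000], ω = ẑ
J2: z=[0.8746, 0.4848, 0.0000] o=[0.1600, -0.2886, 0.3100] → [-0.5933, 1.0704, 0.2483, 0.8746, 0.4848, 0.0000]
J3: z=[0.4847, -0.8745, -0.0175] o=[0.3125, -0.1925, -0.2699] → [0.5663, 0.3149, -0.0503, 0.4847, -0.8745, -0.0175]
J4: z=[-0.3055, -0.1880, 0.9334] o=[0.5149, -0.2302, -0.2113] → [-0.0748, -0.5524, -0.1357, -0.3055, -0.1880, 0.9334]
J5: z=[-0.2239, 0.9670, 0.1215] o=[-0.1421, -0.3601, -0.3882] → [-0.5510, -0.0819, -0.3641, -0.2239, 0.9670, 0.1215]
J6: z=[-0.2239, 0.9670, 0.1215] o=[-0.0824, -0.2771, -0.9388] → [-0.0085, 0.0342, -0.2879, -0.2239, 0.9670, 0.1215]
q̇ = J⁺·V = [-0.1780, 0.2750, 0.4210, -0.9200, 0.9460, 0.0270]

-0.1780 0.2750 0.4210 -0.9200 0.9460 0.0270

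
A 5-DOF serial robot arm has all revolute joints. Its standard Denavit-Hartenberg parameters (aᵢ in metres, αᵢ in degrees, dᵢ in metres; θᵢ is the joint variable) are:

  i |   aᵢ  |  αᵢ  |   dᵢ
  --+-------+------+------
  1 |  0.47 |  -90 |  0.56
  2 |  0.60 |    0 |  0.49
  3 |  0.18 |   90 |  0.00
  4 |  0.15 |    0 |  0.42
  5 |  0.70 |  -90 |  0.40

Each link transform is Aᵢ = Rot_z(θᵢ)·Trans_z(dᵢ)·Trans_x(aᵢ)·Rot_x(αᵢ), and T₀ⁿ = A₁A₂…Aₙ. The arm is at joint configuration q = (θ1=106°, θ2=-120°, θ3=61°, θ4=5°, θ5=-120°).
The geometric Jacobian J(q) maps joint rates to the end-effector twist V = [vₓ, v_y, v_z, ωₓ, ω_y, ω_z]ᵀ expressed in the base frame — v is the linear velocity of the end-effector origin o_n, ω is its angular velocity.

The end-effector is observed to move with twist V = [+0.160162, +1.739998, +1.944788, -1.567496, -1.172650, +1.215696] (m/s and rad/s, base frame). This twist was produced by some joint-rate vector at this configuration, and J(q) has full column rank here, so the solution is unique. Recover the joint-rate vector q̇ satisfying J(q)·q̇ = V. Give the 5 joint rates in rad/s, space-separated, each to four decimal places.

0.7980 0.8350 0.9950 0.1190 0.6920

o_n = [0.2684, -0.4594, 1.5307]
J₁: ẑ×o_n = [0.4594, 0.2684, -0.0000], ω = ẑ
J2: z=[-0.9613, -0.2756, 0.0000] o=[-0.1295, 0.4518, 0.5600] → [-0.2676, 0.9331, 0.9856, -0.9613, -0.2756, 0.0000]
J3: z=[-0.9613, -0.2756, 0.0000] o=[-0.5179, 0.0284, 1.0796] → [-0.1243, 0.4337, 0.6856, -0.9613, -0.2756, 0.0000]
J4: z=[0.2363, -0.8240, 0.5150] o=[-0.5434, 0.1175, 1.2339] → [0.0525, 0.3480, 0.5326, 0.2363, -0.8240, 0.5150]
J5: z=[0.2363, -0.8240, 0.5150] o=[-0.4780, -0.1582, 1.5783] → [0.1943, 0.3956, 0.5438, 0.2363, -0.8240, 0.5150]
q̇ = J⁺·V = [0.7980, 0.8350, 0.9950, 0.1190, 0.6920]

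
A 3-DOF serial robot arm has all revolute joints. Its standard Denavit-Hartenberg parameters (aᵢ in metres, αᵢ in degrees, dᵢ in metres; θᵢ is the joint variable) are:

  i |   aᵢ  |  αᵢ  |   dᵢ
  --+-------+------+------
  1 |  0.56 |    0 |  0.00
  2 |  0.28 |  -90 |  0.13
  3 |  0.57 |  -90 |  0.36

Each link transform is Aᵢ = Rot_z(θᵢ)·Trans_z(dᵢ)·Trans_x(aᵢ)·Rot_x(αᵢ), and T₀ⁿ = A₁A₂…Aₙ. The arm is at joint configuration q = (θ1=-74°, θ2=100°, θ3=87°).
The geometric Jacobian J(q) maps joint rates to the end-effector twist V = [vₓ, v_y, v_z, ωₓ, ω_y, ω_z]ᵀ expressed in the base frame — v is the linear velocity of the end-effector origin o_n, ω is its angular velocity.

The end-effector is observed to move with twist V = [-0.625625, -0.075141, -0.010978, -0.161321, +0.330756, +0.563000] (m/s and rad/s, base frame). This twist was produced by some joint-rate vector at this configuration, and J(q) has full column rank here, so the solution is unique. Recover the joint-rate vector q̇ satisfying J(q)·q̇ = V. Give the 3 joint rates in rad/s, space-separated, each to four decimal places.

o_n = [0.2750, -0.0789, -0.4392]
J₁: ẑ×o_n = [0.0789, 0.2750, -0.0000], ω = ẑ
J2: z=[0.0000, 0.0000, 1.0000] o=[0.1544, -0.5383, 0.0000] → [-0.4594, 0.1207, 0.0000, 0.0000, 0.0000, 1.0000]
J3: z=[-0.4384, 0.8988, 0.0000] o=[0.4060, -0.4156, 0.1300] → [-0.5116, -0.2495, -0.0298, -0.4384, 0.8988, 0.0000]
q̇ = J⁺·V = [-0.3320, 0.8950, 0.3680]

-0.3320 0.8950 0.3680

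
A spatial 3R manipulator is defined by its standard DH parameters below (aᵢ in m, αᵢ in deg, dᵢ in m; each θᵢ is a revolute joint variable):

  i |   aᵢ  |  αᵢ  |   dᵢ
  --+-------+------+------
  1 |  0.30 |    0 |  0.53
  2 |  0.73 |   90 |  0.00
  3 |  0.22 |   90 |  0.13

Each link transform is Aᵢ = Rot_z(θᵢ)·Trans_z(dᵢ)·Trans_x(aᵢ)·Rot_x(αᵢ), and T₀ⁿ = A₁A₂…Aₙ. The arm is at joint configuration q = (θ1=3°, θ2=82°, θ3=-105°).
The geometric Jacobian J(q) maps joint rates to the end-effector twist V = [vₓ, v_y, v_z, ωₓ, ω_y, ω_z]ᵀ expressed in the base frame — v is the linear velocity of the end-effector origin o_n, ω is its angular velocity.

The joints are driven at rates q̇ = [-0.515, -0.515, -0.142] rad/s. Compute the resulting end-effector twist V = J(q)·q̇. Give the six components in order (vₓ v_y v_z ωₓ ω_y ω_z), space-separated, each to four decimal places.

0.6844 -0.3782 0.0081 -0.1415 0.0124 -1.0300

o_n = [0.4878, 0.6749, 0.3175]
J₁: ẑ×o_n = [-0.6749, 0.4878, 0.0000], ω = ẑ
J2: z=[0.0000, 0.0000, 1.0000] o=[0.2996, 0.0157, 0.5300] → [-0.6592, 0.1882, 0.0000, 0.0000, 0.0000, 1.0000]
J3: z=[0.9962, -0.0872, 0.0000] o=[0.3632, 0.7429, 0.5300] → [0.0185, 0.2117, -0.0569, 0.9962, -0.0872, 0.0000]
V = J·q̇ = [0.6844, -0.3782, 0.0081, -0.1415, 0.0124, -1.0300]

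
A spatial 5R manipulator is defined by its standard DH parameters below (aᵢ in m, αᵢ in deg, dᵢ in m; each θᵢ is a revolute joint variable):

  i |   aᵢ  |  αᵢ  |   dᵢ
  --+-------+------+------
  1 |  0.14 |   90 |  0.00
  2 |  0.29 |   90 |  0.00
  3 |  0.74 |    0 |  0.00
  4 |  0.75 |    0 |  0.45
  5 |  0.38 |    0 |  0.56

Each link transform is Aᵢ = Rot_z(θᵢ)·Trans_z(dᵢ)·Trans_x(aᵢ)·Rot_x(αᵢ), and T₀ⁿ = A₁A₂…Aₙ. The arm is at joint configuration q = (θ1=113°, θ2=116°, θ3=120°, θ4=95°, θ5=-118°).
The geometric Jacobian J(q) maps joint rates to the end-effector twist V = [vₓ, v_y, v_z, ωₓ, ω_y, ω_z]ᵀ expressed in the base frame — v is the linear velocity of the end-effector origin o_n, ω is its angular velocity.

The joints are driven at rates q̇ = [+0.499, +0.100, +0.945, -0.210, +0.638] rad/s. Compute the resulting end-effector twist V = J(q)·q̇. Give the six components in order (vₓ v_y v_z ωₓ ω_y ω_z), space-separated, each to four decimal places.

-1.6881 0.0108 -0.6023 -0.3901 1.1750 1.1009

o_n = [0.0048, 1.4931, -0.2230]
J₁: ẑ×o_n = [-1.4931, 0.0048, 0.0000], ω = ẑ
J2: z=[0.9205, 0.3907, 0.0000] o=[-0.0547, 0.1289, 0.0000] → [-0.0871, 0.2052, 1.2325, 0.9205, 0.3907, 0.0000]
J3: z=[-0.3512, 0.8273, 0.4384] o=[-0.0050, 0.0118, 0.2607] → [-1.0494, -0.1655, -0.5284, -0.3512, 0.8273, 0.4384]
J4: z=[-0.3512, 0.8273, 0.4384] o=[0.5215, 0.4116, -0.0719] → [-0.5991, -0.2795, 0.0476, -0.3512, 0.8273, 0.4384]
J5: z=[-0.3512, 0.8273, 0.4384] o=[-0.1377, 0.8637, -0.4268] → [-0.1072, 0.1341, -0.3390, -0.3512, 0.8273, 0.4384]
V = J·q̇ = [-1.6881, 0.0108, -0.6023, -0.3901, 1.1750, 1.1009]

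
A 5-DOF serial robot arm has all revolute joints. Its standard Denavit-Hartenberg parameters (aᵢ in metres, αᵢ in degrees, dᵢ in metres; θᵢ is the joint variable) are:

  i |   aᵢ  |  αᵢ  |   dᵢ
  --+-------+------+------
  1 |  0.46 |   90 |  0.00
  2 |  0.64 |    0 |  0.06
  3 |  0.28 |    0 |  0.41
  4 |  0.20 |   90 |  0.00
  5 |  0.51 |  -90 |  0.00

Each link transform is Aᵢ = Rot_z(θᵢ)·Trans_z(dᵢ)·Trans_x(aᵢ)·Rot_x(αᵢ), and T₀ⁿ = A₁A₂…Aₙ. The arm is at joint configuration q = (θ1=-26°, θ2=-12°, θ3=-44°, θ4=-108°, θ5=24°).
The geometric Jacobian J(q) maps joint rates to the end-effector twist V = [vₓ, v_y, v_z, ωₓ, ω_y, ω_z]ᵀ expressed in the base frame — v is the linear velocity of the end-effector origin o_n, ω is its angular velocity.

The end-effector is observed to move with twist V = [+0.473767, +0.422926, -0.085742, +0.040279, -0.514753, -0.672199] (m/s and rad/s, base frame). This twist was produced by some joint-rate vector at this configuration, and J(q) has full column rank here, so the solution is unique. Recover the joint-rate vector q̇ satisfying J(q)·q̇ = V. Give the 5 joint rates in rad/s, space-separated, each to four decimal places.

0.2410 0.2400 0.4190 -0.2140 -0.9500

o_n = [0.2445, -0.8730, -0.5487]
J₁: ẑ×o_n = [0.8730, 0.2445, -0.0000], ω = ẑ
J2: z=[-0.4384, -0.8988, 0.0000] o=[0.4134, -0.2017, 0.0000] → [0.4932, -0.2406, 0.1425, -0.4384, -0.8988, 0.0000]
J3: z=[-0.4384, -0.8988, 0.0000] o=[0.9498, -0.5300, -0.1331] → [0.3736, -0.1822, -0.4835, -0.4384, -0.8988, 0.0000]
J4: z=[-0.4384, -0.8988, 0.0000] o=[0.9108, -0.9671, -0.3652] → [0.1650, -0.0805, -0.6401, -0.4384, -0.8988, 0.0000]
J5: z=[-0.2477, 0.1208, 0.9613] o=[0.7380, -0.8829, -0.4203] → [-0.0250, -0.5062, 0.0572, -0.2477, 0.1208, 0.9613]
q̇ = J⁺·V = [0.2410, 0.2400, 0.4190, -0.2140, -0.9500]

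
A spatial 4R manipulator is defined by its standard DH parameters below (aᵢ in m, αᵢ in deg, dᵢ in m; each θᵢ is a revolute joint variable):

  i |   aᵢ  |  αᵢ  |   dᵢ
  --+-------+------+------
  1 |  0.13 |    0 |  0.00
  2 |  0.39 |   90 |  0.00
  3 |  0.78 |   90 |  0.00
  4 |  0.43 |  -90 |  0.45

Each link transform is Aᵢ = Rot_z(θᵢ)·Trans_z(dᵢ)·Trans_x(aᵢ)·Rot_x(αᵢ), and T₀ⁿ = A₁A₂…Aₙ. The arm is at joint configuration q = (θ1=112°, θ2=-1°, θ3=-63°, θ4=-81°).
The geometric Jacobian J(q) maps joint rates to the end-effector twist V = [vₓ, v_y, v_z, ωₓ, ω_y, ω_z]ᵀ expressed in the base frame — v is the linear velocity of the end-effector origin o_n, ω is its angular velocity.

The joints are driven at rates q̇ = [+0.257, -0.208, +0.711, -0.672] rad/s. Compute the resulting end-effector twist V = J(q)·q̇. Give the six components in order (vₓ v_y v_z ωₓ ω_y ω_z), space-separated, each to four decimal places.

-0.2808 0.4610 0.2427 0.4492 0.8138 0.3541

o_n = [-0.5791, 0.3172, -0.9592]
J₁: ẑ×o_n = [-0.3172, -0.5791, 0.0000], ω = ẑ
J2: z=[0.0000, 0.0000, 1.0000] o=[-0.0487, 0.1205, 0.0000] → [-0.1967, -0.5304, 0.0000, 0.0000, 0.0000, 1.0000]
J3: z=[0.9336, 0.3584, 0.0000] o=[-0.1885, 0.4846, 0.0000] → [-0.3438, 0.8955, -0.0163, 0.9336, 0.3584, 0.0000]
J4: z=[0.3193, -0.8318, -0.4540] o=[-0.3154, 0.8152, -0.6950] → [-0.0063, 0.2041, -0.3784, 0.3193, -0.8318, -0.4540]
V = J·q̇ = [-0.2808, 0.4610, 0.2427, 0.4492, 0.8138, 0.3541]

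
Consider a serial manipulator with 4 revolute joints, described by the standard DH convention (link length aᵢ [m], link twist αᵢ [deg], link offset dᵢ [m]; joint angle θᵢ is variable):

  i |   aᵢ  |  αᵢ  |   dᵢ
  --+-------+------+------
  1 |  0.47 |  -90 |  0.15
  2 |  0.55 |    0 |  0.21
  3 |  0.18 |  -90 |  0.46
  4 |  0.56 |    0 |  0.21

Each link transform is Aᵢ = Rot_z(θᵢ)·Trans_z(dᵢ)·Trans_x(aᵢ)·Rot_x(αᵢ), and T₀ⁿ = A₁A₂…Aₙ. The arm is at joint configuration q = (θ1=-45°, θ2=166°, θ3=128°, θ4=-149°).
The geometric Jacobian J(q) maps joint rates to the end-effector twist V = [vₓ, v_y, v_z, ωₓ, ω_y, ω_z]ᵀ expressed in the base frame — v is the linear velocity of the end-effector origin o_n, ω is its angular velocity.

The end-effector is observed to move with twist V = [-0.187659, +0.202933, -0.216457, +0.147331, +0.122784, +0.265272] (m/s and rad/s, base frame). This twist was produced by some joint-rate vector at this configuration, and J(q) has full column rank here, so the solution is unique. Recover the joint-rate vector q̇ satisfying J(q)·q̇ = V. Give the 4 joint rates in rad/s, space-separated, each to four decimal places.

0.2730 -0.3900 0.5810 0.0190

o_n = [0.6821, 0.6734, -0.3425]
J₁: ẑ×o_n = [-0.6734, 0.6821, 0.0000], ω = ẑ
J2: z=[0.7071, 0.7071, 0.0000] o=[0.3323, -0.3323, 0.1500] → [-0.3483, 0.3483, 0.4638, 0.7071, 0.7071, 0.0000]
J3: z=[0.7071, 0.7071, 0.0000] o=[0.1035, 0.1935, 0.0169] → [-0.2542, 0.2542, -0.0698, 0.7071, 0.7071, 0.0000]
J4: z=[0.6460, -0.6460, -0.4067] o=[0.4805, 0.4670, 0.1814] → [0.4224, 0.2565, 0.2635, 0.6460, -0.6460, -0.4067]
q̇ = J⁺·V = [0.2730, -0.3900, 0.5810, 0.0190]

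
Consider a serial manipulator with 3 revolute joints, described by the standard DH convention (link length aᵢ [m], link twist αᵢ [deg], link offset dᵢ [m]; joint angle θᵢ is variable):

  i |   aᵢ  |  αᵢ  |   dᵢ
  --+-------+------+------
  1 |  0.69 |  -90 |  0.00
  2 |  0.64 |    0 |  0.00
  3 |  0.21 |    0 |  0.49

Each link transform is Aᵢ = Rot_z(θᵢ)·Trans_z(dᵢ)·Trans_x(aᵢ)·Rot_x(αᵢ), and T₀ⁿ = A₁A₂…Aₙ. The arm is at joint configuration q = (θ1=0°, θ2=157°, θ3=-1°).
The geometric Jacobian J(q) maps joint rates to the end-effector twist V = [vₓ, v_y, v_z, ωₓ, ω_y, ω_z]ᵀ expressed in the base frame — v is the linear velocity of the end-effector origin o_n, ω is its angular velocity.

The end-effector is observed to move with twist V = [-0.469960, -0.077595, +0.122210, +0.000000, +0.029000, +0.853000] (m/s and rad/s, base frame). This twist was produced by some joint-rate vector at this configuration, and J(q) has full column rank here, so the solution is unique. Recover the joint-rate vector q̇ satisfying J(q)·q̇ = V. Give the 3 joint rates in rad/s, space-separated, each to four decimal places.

o_n = [-0.0910, 0.4900, -0.3355]
J₁: ẑ×o_n = [-0.4900, -0.0910, 0.0000], ω = ẑ
J2: z=[0.0000, 1.0000, 0.0000] o=[0.6900, 0.0000, 0.0000] → [-0.3355, -0.0000, 0.7810, 0.0000, 1.0000, 0.0000]
J3: z=[0.0000, 1.0000, 0.0000] o=[0.1009, 0.0000, -0.2501] → [-0.0854, -0.0000, 0.1918, 0.0000, 1.0000, 0.0000]
q̇ = J⁺·V = [0.8530, 0.1980, -0.1690]

0.8530 0.1980 -0.1690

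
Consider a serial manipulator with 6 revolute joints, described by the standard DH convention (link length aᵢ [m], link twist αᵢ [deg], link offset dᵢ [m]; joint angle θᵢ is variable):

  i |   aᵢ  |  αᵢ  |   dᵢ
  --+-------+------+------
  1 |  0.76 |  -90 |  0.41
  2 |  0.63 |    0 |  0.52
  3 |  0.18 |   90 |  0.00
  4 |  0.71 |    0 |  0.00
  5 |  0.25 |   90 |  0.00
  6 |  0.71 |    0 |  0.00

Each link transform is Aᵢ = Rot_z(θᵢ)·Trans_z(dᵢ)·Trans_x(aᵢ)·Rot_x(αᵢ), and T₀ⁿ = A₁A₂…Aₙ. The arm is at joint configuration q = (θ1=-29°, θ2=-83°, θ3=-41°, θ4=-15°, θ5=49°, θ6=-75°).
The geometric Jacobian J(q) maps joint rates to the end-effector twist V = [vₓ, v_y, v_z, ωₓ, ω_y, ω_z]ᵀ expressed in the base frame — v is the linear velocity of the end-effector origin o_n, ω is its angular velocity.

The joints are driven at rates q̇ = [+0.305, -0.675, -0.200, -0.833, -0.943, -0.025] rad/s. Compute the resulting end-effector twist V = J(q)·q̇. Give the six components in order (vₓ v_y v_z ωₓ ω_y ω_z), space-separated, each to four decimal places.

o_n = [0.9104, 0.1571, 2.4347]
J₁: ẑ×o_n = [-0.1571, 0.9104, 0.0000], ω = ẑ
J2: z=[0.4848, 0.8746, 0.0000] o=[0.6647, -0.3685, 0.4100] → [1.7709, -0.9816, 0.0399, 0.4848, 0.8746, 0.0000]
J3: z=[0.4848, 0.8746, 0.0000] o=[0.9840, 0.0491, 1.0353] → [1.2240, -0.6784, 0.1167, 0.4848, 0.8746, 0.0000]
J4: z=[-0.7251, 0.4019, -0.5592] o=[0.8959, 0.0979, 1.1845] → [0.5356, 0.8984, -0.0487, -0.7251, 0.4019, -0.5592]
J5: z=[-0.7251, 0.4019, -0.5592] o=[0.4714, 0.1231, 1.7531] → [0.2930, 0.2488, -0.2011, -0.7251, 0.4019, -0.5592]
J6: z=[-0.6754, -0.5735, 0.4636] o=[0.4378, 0.3016, 1.9249] → [-0.2254, 0.5634, 0.3686, -0.6754, -0.5735, 0.4636]
V = J·q̇ = [-2.2048, 0.0789, 0.1707, 0.8804, -1.4648, 1.2865]

-2.2048 0.0789 0.1707 0.8804 -1.4648 1.2865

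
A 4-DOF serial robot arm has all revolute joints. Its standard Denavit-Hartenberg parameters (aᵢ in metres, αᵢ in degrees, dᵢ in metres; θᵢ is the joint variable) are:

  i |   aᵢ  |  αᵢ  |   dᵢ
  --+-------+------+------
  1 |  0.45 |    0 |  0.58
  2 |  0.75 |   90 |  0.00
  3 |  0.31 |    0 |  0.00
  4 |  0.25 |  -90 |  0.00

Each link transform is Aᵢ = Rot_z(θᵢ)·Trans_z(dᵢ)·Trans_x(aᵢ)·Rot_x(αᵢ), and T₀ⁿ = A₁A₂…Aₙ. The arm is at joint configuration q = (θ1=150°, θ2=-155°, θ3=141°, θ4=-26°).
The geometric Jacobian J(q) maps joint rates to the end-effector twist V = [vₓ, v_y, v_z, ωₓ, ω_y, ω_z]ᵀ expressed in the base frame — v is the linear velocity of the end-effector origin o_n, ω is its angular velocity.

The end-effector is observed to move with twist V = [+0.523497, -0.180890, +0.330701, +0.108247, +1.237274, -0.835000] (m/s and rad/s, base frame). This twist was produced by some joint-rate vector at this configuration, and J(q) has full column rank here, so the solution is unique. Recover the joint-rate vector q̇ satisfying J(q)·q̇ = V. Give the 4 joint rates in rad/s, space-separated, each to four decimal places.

-0.4960 -0.3390 -0.8280 -0.4140

o_n = [0.0122, 0.1898, 1.0017]
J₁: ẑ×o_n = [-0.1898, 0.0122, 0.0000], ω = ẑ
J2: z=[0.0000, 0.0000, 1.0000] o=[-0.3897, 0.2250, 0.5800] → [0.0352, 0.4019, -0.0000, 0.0000, 0.0000, 1.0000]
J3: z=[-0.0872, -0.9962, 0.0000] o=[0.3574, 0.1596, 0.5800] → [-0.4201, 0.0368, -0.3466, -0.0872, -0.9962, 0.0000]
J4: z=[-0.0872, -0.9962, 0.0000] o=[0.1174, 0.1806, 0.7751] → [-0.2257, 0.0197, -0.1057, -0.0872, -0.9962, 0.0000]
q̇ = J⁺·V = [-0.4960, -0.3390, -0.8280, -0.4140]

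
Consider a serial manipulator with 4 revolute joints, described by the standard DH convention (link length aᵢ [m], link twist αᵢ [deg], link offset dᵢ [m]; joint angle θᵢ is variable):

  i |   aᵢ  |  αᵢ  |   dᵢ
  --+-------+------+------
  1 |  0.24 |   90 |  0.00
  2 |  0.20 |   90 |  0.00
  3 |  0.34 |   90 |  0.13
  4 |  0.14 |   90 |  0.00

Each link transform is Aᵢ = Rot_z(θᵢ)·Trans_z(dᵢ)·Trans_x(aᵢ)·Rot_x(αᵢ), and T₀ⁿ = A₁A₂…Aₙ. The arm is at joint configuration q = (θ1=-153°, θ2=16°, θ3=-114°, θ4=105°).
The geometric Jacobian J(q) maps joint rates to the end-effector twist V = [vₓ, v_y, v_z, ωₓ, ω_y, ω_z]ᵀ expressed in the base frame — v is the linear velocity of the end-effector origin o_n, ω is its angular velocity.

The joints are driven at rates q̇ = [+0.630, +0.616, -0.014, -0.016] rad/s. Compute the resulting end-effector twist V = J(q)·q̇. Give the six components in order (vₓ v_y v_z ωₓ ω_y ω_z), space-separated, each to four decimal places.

0.1420 -0.2013 0.0884 -0.2858 0.5384 0.6475

o_n = [-0.2185, -0.4228, -0.2339]
J₁: ẑ×o_n = [0.4228, -0.2185, 0.0000], ω = ẑ
J2: z=[-0.4540, 0.8910, 0.0000] o=[-0.2138, -0.1090, 0.0000] → [-0.2084, -0.1062, 0.1466, -0.4540, 0.8910, 0.0000]
J3: z=[-0.2456, -0.1251, -0.9613] o=[-0.3851, -0.1962, 0.0551] → [-0.1816, -0.2312, 0.0765, -0.2456, -0.1251, -0.9613]
J4: z=[0.5978, 0.7611, -0.2518] o=[-0.1576, -0.4289, -0.1080] → [-0.0943, 0.0906, 0.0500, 0.5978, 0.7611, -0.2518]
V = J·q̇ = [0.1420, -0.2013, 0.0884, -0.2858, 0.5384, 0.6475]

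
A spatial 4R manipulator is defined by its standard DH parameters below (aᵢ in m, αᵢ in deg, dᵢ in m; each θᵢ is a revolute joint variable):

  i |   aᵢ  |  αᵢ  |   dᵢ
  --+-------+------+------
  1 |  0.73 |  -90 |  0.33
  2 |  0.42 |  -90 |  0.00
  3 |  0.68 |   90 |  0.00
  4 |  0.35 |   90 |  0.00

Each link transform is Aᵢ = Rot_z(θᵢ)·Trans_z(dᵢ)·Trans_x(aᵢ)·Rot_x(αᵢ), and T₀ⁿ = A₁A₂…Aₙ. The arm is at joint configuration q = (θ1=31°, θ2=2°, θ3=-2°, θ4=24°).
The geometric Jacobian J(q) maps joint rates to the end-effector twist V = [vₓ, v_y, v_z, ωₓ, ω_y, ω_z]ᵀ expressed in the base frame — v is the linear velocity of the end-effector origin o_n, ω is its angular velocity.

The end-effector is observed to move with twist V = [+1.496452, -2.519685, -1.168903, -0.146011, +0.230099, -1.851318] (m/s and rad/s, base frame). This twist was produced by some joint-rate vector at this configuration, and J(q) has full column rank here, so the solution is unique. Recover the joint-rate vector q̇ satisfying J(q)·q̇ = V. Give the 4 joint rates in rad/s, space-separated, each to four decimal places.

o_n = [1.8192, 1.1338, 0.1382]
J₁: ẑ×o_n = [-1.1338, 1.8192, 0.0000], ω = ẑ
J2: z=[-0.5150, 0.8572, 0.0000] o=[0.6257, 0.3760, 0.3300] → [-0.1644, -0.0988, -1.4133, -0.5150, 0.8572, 0.0000]
J3: z=[-0.0299, -0.0180, -0.9994] o=[0.9855, 0.5922, 0.3153] → [0.5445, -0.8385, -0.0012, -0.0299, -0.0180, -0.9994]
J4: z=[-0.5446, 0.8387, 0.0012] o=[1.5555, 0.9623, 0.2916] → [-0.1289, -0.0832, -0.3146, -0.5446, 0.8387, 0.0012]
q̇ = J⁺·V = [-0.9480, 0.9850, 0.9030, -0.7130]

-0.9480 0.9850 0.9030 -0.7130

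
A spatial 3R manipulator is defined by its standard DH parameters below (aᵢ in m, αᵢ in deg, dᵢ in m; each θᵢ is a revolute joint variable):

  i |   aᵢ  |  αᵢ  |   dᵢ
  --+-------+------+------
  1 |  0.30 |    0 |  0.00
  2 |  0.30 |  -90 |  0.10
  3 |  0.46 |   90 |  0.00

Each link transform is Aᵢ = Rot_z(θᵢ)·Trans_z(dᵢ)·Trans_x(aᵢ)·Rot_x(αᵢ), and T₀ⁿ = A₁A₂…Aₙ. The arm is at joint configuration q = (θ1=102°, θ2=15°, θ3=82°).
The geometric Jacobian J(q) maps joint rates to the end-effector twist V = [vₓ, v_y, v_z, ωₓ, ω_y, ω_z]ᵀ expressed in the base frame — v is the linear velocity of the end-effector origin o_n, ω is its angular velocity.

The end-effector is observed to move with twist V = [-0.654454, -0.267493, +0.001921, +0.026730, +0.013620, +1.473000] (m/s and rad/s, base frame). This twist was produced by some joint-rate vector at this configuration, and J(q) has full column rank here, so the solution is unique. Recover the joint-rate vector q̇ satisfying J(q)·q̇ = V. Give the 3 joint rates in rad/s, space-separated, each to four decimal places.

0.5810 0.8920 -0.0300

o_n = [-0.2276, 0.6178, -0.3555]
J₁: ẑ×o_n = [-0.6178, -0.2276, 0.0000], ω = ẑ
J2: z=[0.0000, 0.0000, 1.0000] o=[-0.0624, 0.2934, 0.0000] → [-0.3243, -0.1653, 0.0000, 0.0000, 0.0000, 1.0000]
J3: z=[-0.8910, -0.4540, 0.0000] o=[-0.1986, 0.5607, 0.1000] → [0.2068, -0.4059, -0.0640, -0.8910, -0.4540, 0.0000]
q̇ = J⁺·V = [0.5810, 0.8920, -0.0300]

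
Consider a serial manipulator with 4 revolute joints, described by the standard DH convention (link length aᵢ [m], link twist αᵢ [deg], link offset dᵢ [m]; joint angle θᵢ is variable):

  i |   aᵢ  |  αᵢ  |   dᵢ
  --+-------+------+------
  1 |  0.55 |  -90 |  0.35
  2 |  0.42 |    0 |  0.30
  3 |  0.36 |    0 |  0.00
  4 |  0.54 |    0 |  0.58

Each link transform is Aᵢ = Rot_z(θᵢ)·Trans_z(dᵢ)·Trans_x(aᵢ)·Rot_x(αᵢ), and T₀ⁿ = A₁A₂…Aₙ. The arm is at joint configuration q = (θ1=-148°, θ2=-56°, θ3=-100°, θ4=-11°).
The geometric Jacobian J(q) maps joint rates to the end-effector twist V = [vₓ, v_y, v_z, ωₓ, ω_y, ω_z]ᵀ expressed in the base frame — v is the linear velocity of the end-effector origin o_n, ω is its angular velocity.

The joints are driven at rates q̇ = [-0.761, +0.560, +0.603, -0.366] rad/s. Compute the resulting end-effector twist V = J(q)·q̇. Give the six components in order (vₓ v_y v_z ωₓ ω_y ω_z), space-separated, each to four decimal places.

o_n = [0.5258, -0.7091, 0.9661]
J₁: ẑ×o_n = [0.7091, 0.5258, -0.0000], ω = ẑ
J2: z=[0.5299, -0.8480, 0.0000] o=[-0.4664, -0.2915, 0.3500] → [-0.5225, -0.3265, 0.6202, 0.5299, -0.8480, 0.0000]
J3: z=[0.5299, -0.8480, 0.0000] o=[-0.5066, -0.6703, 0.6982] → [-0.2272, -0.1420, 0.8550, 0.5299, -0.8480, 0.0000]
J4: z=[0.5299, -0.8480, 0.0000] o=[-0.2277, -0.4960, 0.8446] → [-0.1030, -0.0644, 0.5262, 0.5299, -0.8480, 0.0000]
V = J·q̇ = [-0.9315, -0.6450, 0.6703, 0.4223, -0.6759, -0.7610]

-0.9315 -0.6450 0.6703 0.4223 -0.6759 -0.7610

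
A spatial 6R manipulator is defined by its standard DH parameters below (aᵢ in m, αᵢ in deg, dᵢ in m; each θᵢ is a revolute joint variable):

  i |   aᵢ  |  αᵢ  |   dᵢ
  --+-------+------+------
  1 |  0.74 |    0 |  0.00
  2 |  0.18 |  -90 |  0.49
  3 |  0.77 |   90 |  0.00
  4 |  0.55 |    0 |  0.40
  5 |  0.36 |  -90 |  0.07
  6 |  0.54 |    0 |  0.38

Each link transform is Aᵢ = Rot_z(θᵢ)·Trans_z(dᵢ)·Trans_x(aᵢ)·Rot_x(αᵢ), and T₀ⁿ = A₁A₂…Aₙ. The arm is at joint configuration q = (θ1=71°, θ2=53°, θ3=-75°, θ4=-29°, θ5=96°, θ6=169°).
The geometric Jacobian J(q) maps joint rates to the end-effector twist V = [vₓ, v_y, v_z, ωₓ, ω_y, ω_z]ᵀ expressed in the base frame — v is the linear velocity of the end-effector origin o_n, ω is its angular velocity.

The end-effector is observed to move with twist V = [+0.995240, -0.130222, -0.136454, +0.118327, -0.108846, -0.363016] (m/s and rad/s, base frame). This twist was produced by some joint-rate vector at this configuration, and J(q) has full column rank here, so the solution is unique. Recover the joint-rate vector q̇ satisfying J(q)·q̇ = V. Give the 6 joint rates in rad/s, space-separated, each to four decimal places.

o_n = [0.4454, 0.8878, 1.3913]
J₁: ẑ×o_n = [-0.8878, 0.4454, 0.0000], ω = ẑ
J2: z=[0.0000, 0.0000, 1.0000] o=[0.2409, 0.6997, 0.0000] → [-0.1881, 0.2045, 0.0000, 0.0000, 0.0000, 1.0000]
J3: z=[-0.8290, -0.5592, 0.0000] o=[0.1403, 0.8489, 0.4900] → [-0.5040, 0.7472, 0.1384, -0.8290, -0.5592, 0.0000]
J4: z=[0.5401, -0.8008, 0.2588] o=[0.0288, 1.0141, 1.2338] → [-0.0935, 0.0227, 0.2654, 0.5401, -0.8008, 0.2588]
J5: z=[0.5401, -0.8008, 0.2588] o=[0.3963, 0.9461, 1.8019] → [0.3439, 0.2345, 0.0078, 0.5401, -0.8008, 0.2588]
J6: z=[-0.1907, -0.4160, -0.8891] o=[0.1390, 0.7350, 1.9559] → [0.3708, -0.3801, 0.0983, -0.1907, -0.4160, -0.8891]
q̇ = J⁺·V = [-0.9530, 0.4280, 0.0120, -0.4940, 0.6870, -0.1260]

-0.9530 0.4280 0.0120 -0.4940 0.6870 -0.1260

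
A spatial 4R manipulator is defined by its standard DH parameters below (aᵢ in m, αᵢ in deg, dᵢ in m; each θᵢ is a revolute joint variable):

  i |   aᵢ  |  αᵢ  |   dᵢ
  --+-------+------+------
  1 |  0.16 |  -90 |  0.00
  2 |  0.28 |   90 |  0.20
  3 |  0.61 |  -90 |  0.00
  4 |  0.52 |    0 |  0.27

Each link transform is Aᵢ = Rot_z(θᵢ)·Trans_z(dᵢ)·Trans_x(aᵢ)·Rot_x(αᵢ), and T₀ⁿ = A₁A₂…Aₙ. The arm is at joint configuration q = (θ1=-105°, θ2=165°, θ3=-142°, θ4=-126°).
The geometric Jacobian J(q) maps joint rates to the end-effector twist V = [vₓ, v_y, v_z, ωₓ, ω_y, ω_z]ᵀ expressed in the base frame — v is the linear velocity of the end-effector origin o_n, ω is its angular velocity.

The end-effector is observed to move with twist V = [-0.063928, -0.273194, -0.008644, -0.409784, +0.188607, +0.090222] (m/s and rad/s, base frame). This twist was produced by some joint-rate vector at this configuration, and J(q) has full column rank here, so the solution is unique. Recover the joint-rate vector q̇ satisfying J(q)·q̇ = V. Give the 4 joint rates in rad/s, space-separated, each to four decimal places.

-0.2010 -0.4470 -0.3010 -0.0030

o_n = [-0.2113, -0.0153, -0.4598]
J₁: ẑ×o_n = [0.0153, -0.2113, 0.0000], ω = ẑ
J2: z=[0.9659, -0.2588, 0.0000] o=[-0.0414, -0.1545, 0.0000] → [0.1190, 0.4441, 0.0905, 0.9659, -0.2588, 0.0000]
J3: z=[-0.0670, -0.2500, -0.9659] o=[0.2218, 0.0549, -0.0725] → [0.0289, 0.3924, -0.1036, -0.0670, -0.2500, -0.9659]
J4: z=[-0.6072, 0.7784, -0.1593] o=[-0.2612, -0.2964, 0.0519] → [-0.3535, -0.3187, -0.2094, -0.6072, 0.7784, -0.1593]
q̇ = J⁺·V = [-0.2010, -0.4470, -0.3010, -0.0030]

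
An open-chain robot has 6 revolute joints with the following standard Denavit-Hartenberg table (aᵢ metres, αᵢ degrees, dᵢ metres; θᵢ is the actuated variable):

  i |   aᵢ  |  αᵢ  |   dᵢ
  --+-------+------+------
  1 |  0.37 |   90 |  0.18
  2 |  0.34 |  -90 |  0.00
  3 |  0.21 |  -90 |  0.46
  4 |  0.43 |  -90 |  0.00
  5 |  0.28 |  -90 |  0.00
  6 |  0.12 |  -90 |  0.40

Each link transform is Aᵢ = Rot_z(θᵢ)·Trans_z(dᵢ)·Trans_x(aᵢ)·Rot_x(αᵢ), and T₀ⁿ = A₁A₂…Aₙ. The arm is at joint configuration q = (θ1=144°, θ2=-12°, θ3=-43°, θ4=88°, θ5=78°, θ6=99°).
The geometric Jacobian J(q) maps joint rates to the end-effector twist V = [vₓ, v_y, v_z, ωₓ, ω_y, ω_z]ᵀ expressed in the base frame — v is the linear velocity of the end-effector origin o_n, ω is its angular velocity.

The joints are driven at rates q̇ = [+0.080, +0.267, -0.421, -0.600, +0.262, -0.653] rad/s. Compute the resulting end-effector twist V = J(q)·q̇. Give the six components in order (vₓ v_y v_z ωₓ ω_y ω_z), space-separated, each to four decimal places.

o_n = [-0.3614, 0.8484, 0.4699]
J₁: ẑ×o_n = [-0.8484, -0.3614, 0.0000], ω = ẑ
J2: z=[0.5878, 0.8090, 0.0000] o=[-0.2993, 0.2175, 0.1800] → [0.2346, -0.1704, 0.4211, 0.5878, 0.8090, 0.0000]
J3: z=[-0.1682, 0.1222, 0.9781] o=[-0.5684, 0.4130, 0.1093] → [-0.3818, 0.2631, -0.0985, -0.1682, 0.1222, 0.9781]
J4: z=[-0.9696, -0.1996, -0.1418] o=[-0.6831, 0.6733, 0.5273] → [0.0363, -0.1013, -0.1055, -0.9696, -0.1996, -0.1418]
J5: z=[0.1836, -0.9759, 0.1178] o=[-0.6135, 0.6354, 0.1047] → [-0.3815, -0.0374, 0.2851, 0.1836, -0.9759, 0.1178]
J6: z=[0.0432, 0.1278, 0.9909] o=[-0.3385, 0.6849, 0.0863] → [-0.1129, -0.0393, 0.0100, 0.0432, 0.1278, 0.9909]
V = J·q̇ = [0.1075, -0.1086, 0.2854, 0.8294, -0.0548, -0.8629]

0.1075 -0.1086 0.2854 0.8294 -0.0548 -0.8629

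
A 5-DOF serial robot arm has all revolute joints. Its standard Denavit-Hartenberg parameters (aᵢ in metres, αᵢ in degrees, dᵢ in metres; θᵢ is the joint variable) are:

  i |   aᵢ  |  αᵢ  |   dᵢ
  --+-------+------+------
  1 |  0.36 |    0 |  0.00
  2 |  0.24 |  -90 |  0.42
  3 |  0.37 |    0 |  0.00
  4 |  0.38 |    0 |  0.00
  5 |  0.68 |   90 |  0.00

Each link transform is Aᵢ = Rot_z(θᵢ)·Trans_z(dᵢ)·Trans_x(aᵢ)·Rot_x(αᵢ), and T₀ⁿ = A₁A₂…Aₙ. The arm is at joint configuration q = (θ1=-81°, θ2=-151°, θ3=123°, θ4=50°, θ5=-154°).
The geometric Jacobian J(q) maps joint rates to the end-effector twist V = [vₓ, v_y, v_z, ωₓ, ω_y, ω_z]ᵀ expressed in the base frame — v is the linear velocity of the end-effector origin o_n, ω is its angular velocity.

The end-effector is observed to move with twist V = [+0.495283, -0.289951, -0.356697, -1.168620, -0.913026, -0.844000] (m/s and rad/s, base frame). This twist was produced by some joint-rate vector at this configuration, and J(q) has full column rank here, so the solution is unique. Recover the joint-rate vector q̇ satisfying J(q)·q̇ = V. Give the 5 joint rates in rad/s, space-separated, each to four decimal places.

-0.1430 -0.7010 0.5490 0.7400 0.1940

o_n = [-0.1310, -0.1158, -0.1580]
J₁: ẑ×o_n = [0.1158, -0.1310, 0.0000], ω = ẑ
J2: z=[0.0000, 0.0000, 1.0000] o=[0.0563, -0.3556, 0.0000] → [-0.2398, -0.1873, 0.0000, 0.0000, 0.0000, 1.0000]
J3: z=[-0.7880, -0.6157, 0.0000] o=[-0.0914, -0.1664, 0.4200] → [0.3559, -0.4555, -0.0643, -0.7880, -0.6157, 0.0000]
J4: z=[-0.7880, -0.6157, 0.0000] o=[0.0326, -0.3252, 0.1097] → [0.1648, -0.2109, -0.2658, -0.7880, -0.6157, 0.0000]
J5: z=[-0.7880, -0.6157, 0.0000] o=[0.2648, -0.6225, 0.0634] → [0.1363, -0.1745, -0.6430, -0.7880, -0.6157, 0.0000]
q̇ = J⁺·V = [-0.1430, -0.7010, 0.5490, 0.7400, 0.1940]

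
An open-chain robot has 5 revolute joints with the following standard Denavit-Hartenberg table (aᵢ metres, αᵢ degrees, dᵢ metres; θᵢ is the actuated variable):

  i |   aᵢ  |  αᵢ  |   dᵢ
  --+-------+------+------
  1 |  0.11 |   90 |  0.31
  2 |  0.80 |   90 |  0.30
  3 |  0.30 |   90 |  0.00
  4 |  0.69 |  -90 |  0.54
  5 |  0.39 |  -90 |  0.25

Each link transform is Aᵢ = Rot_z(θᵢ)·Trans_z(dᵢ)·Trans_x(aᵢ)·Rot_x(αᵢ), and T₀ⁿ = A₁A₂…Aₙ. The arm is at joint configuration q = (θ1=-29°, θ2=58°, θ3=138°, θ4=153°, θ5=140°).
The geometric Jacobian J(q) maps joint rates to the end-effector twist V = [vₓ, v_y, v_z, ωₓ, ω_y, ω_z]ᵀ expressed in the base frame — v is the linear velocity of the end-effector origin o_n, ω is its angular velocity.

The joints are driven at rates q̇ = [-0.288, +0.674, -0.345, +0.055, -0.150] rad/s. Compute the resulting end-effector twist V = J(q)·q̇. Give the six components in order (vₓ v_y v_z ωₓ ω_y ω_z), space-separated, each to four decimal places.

-0.6795 0.3443 0.4018 -0.5318 -0.5747 -0.1877

o_n = [0.3820, -0.6765, 1.2787]
J₁: ẑ×o_n = [0.6765, 0.3820, -0.0000], ω = ẑ
J2: z=[-0.4848, -0.8746, 0.0000] o=[0.0962, -0.0533, 0.3100] → [-0.8472, 0.4696, 0.5521, -0.4848, -0.8746, 0.0000]
J3: z=[0.7417, -0.4111, -0.5299] o=[0.3215, -0.5212, 0.9884] → [-0.2016, -0.2473, -0.0903, 0.7417, -0.4111, -0.5299]
J4: z=[-0.0502, -0.8219, 0.5675] o=[0.1209, -0.6395, 0.7994] → [-0.3729, 0.1722, 0.2164, -0.0502, -0.8219, 0.5675]
J5: z=[-0.3572, 0.5453, 0.7583] o=[0.7374, -0.9697, 1.3273] → [-0.2488, -0.2868, 0.0891, -0.3572, 0.5453, 0.7583]
V = J·q̇ = [-0.6795, 0.3443, 0.4018, -0.5318, -0.5747, -0.1877]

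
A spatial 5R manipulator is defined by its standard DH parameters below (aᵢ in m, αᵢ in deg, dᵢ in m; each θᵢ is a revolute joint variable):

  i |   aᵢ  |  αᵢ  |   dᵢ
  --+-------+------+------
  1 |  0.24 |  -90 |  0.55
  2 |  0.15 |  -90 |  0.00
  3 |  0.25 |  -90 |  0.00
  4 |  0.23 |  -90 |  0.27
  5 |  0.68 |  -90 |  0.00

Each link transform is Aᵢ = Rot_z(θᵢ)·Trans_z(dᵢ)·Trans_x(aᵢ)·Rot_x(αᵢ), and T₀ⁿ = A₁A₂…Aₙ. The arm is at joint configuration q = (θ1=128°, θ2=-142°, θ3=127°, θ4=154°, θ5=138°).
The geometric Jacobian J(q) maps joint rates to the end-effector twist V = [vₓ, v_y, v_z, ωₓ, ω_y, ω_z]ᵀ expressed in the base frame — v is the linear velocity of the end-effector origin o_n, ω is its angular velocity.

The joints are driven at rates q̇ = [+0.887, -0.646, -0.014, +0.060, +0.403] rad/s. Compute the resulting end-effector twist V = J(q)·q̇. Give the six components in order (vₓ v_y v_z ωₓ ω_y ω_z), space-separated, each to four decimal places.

o_n = [0.2065, 0.5618, 0.6441]
J₁: ẑ×o_n = [-0.5618, 0.2065, 0.0000], ω = ẑ
J2: z=[-0.7880, -0.6157, 0.0000] o=[-0.1478, 0.1891, 0.5500] → [-0.0579, 0.0742, -0.0756, -0.7880, -0.6157, 0.0000]
J3: z=[-0.3790, 0.4851, 0.7880] o=[-0.0750, 0.0960, 0.6423] → [-0.3663, 0.2225, -0.3132, -0.3790, 0.4851, 0.7880]
J4: z=[-0.8617, 0.1254, -0.4917] o=[0.0094, 0.3123, 0.5497] → [0.1345, -0.0156, -0.2397, -0.8617, 0.1254, -0.4917]
J5: z=[-0.4886, 0.0567, 0.8707] o=[-0.2548, 0.1184, 0.4141] → [-0.3731, 0.5141, -0.2428, -0.4886, 0.0567, 0.8707]
V = J·q̇ = [-0.5981, 0.3384, -0.0590, 0.2658, 0.4213, 1.1974]

-0.5981 0.3384 -0.0590 0.2658 0.4213 1.1974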